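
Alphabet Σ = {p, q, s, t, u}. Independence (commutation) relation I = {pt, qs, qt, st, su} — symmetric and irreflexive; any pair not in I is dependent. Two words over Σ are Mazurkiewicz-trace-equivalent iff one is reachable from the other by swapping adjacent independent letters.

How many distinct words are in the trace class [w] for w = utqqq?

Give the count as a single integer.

0(u) covers ∅
1(t) covers 0:u
2(q) covers 0:u
3(q) covers 2:q
4(q) covers 3:q
floor of heap: 0:u
completions by unplaced set U, small U first (add the entries for U minus each lowest piece of U):
  |U|=1: {1}:1  {4}:1
  |U|=2: {1,4}:2  {3,4}:1
  |U|=3: {1,3,4}:3  {2,3,4}:1
  start at 0(u): 4

4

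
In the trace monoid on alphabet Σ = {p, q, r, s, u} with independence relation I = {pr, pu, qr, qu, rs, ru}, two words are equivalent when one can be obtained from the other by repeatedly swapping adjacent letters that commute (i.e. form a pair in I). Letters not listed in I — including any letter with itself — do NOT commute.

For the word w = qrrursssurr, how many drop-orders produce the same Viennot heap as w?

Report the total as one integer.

0(q) covers ∅
1(r) covers ∅
2(r) covers 1:r
3(u) covers ∅
4(r) covers 2:r
5(s) covers 0:q, 3:u
6(s) covers 5:s
7(s) covers 6:s
8(u) covers 7:s
9(r) covers 4:r
10(r) covers 9:r
floor of heap: 0:q, 1:r, 3:u
completions by unplaced set U, small U first (add the entries for U minus each lowest piece of U):
  |U|=1: {8}:1  {10}:1
  |U|=2: {7,8}:1  {8,10}:2  {9,10}:1
  |U|=3: {4,9,10}:1  {6,7,8}:1  {7,8,10}:3  {8,9,10}:3
  |U|=4: {2,4,9,10}:1  {4,8,9,10}:4  {5,6,7,8}:1  {6,7,8,10}:4  {7,8,9,10}:6
  |U|=5: {0,5,6,7,8}:1  {1,2,4,9,10}:1  {2,4,8,9,10}:5  {3,5,6,7,8}:1  {4,7,8,9,10}:10  {5,6,7,8,10}:5  {6,7,8,9,10}:10
  |U|=6: {0,3,5,6,7,8}:2  {0,5,6,7,8,10}:6  {1,2,4,8,9,10}:6  {2,4,7,8,9,10}:15  {3,5,6,7,8,10}:6  {4,6,7,8,9,10}:20  {5,6,7,8,9,10}:15
  |U|=7: {0,3,5,6,7,8,10}:14  {0,5,6,7,8,9,10}:21  {1,2,4,7,8,9,10}:21  {2,4,6,7,8,9,10}:35  {3,5,6,7,8,9,10}:21  {4,5,6,7,8,9,10}:35
  |U|=8: {0,3,5,6,7,8,9,10}:56  {0,4,5,6,7,8,9,10}:56  {1,2,4,6,7,8,9,10}:56  {2,4,5,6,7,8,9,10}:70  {3,4,5,6,7,8,9,10}:56
  |U|=9: {0,2,4,5,6,7,8,9,10}:126  {0,3,4,5,6,7,8,9,10}:168  {1,2,4,5,6,7,8,9,10}:126  {2,3,4,5,6,7,8,9,10}:126
  start at 0(q): 252
  start at 1(r): 420
  start at 3(u): 252
sum over floor = 924

924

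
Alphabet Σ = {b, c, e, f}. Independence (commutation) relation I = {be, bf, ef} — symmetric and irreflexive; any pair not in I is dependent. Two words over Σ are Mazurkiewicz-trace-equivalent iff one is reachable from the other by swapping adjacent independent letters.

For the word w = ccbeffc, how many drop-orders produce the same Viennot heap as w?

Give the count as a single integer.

12

0(c) covers ∅
1(c) covers 0:c
2(b) covers 1:c
3(e) covers 1:c
4(f) covers 1:c
5(f) covers 4:f
6(c) covers 2:b, 3:e, 5:f
floor of heap: 0:c
completions by unplaced set U, small U first (add the entries for U minus each lowest piece of U):
  |U|=1: {6}:1
  |U|=2: {2,6}:1  {3,6}:1  {5,6}:1
  |U|=3: {2,3,6}:2  {2,5,6}:2  {3,5,6}:2  {4,5,6}:1
  |U|=4: {2,3,5,6}:6  {2,4,5,6}:3  {3,4,5,6}:3
  |U|=5: {2,3,4,5,6}:12
  start at 0(c): 12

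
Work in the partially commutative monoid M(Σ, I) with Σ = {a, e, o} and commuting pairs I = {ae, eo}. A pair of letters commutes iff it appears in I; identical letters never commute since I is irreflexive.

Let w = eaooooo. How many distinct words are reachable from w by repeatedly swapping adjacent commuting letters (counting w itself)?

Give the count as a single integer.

7

drop 0:e onto floor
drop 1:a onto floor
drop 2:o onto {1:a}
drop 3:o onto {2:o}
drop 4:o onto {3:o}
drop 5:o onto {4:o}
drop 6:o onto {5:o}
ground layer = {0:e, 1:a}
drop-orders for the pieces not yet dropped (sum over which currently-grounded one goes next):
  1 to go: {0} 1  {6} 1
  2 to go: {0,6} 2  {5,6} 1
  3 to go: {0,5,6} 3  {4,5,6} 1
  4 to go: {0,4,5,6} 4  {3,4,5,6} 1
  5 to go: {0,3,4,5,6} 5  {2,3,4,5,6} 1
  if 0:e drops first: 1 orders
  if 1:a drops first: 6 orders
heap linearizations: 7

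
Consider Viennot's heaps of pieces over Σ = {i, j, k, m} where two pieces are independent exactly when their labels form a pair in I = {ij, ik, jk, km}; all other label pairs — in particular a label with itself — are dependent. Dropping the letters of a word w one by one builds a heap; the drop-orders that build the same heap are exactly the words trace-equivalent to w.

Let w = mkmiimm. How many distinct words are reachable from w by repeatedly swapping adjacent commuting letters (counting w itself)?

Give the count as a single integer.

7

drop 0:m onto floor
drop 1:k onto floor
drop 2:m onto {0:m}
drop 3:i onto {2:m}
drop 4:i onto {3:i}
drop 5:m onto {4:i}
drop 6:m onto {5:m}
ground layer = {0:m, 1:k}
drop-orders for the pieces not yet dropped (sum over which currently-grounded one goes next):
  1 to go: {1} 1  {6} 1
  2 to go: {1,6} 2  {5,6} 1
  3 to go: {1,5,6} 3  {4,5,6} 1
  4 to go: {1,4,5,6} 4  {3,4,5,6} 1
  5 to go: {1,3,4,5,6} 5  {2,3,4,5,6} 1
  if 0:m drops first: 6 orders
  if 1:k drops first: 1 orders
heap linearizations: 7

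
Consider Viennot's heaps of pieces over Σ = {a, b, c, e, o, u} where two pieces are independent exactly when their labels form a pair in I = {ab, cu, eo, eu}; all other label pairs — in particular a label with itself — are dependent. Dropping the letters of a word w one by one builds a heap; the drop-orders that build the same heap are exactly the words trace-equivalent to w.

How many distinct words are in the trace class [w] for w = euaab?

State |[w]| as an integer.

6

0(e) covers ∅
1(u) covers ∅
2(a) covers 0:e, 1:u
3(a) covers 2:a
4(b) covers 0:e, 1:u
floor of heap: 0:e, 1:u
completions by unplaced set U, small U first (add the entries for U minus each lowest piece of U):
  |U|=1: {3}:1  {4}:1
  |U|=2: {2,3}:1  {3,4}:2
  |U|=3: {2,3,4}:3
  start at 0(e): 3
  start at 1(u): 3
sum over floor = 6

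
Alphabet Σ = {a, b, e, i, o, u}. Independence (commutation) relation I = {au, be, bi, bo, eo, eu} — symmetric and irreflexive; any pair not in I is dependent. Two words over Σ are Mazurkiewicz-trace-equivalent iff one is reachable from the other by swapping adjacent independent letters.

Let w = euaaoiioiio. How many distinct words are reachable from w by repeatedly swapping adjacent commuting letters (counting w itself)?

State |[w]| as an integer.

0(e) covers ∅
1(u) covers ∅
2(a) covers 0:e
3(a) covers 2:a
4(o) covers 1:u, 3:a
5(i) covers 4:o
6(i) covers 5:i
7(o) covers 6:i
8(i) covers 7:o
9(i) covers 8:i
10(o) covers 9:i
floor of heap: 0:e, 1:u
completions by unplaced set U, small U first (add the entries for U minus each lowest piece of U):
  |U|=1: {10}:1
  |U|=2: {9,10}:1
  |U|=3: {8,9,10}:1
  |U|=4: {7,8,9,10}:1
  |U|=5: {6,7,8,9,10}:1
  |U|=6: {5,6,7,8,9,10}:1
  |U|=7: {4,5,6,7,8,9,10}:1
  |U|=8: {1,4,5,6,7,8,9,10}:1  {3,4,5,6,7,8,9,10}:1
  |U|=9: {1,3,4,5,6,7,8,9,10}:2  {2,3,4,5,6,7,8,9,10}:1
  start at 0(e): 3
  start at 1(u): 1
sum over floor = 4

4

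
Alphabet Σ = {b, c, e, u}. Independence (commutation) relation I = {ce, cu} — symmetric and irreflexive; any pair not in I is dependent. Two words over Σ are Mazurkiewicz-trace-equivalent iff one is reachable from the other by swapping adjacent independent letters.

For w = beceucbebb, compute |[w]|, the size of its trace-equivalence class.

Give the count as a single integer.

10

drop 0:b onto floor
drop 1:e onto {0:b}
drop 2:c onto {0:b}
drop 3:e onto {1:e}
drop 4:u onto {3:e}
drop 5:c onto {2:c}
drop 6:b onto {4:u, 5:c}
drop 7:e onto {6:b}
drop 8:b onto {7:e}
drop 9:b onto {8:b}
ground layer = {0:b}
drop-orders for the pieces not yet dropped (sum over which currently-grounded one goes next):
  1 to go: {9} 1
  2 to go: {8,9} 1
  3 to go: {7,8,9} 1
  4 to go: {6,7,8,9} 1
  5 to go: {4,6,7,8,9} 1  {5,6,7,8,9} 1
  6 to go: {2,5,6,7,8,9} 1  {3,4,6,7,8,9} 1  {4,5,6,7,8,9} 2
  7 to go: {1,3,4,6,7,8,9} 1  {2,4,5,6,7,8,9} 3  {3,4,5,6,7,8,9} 3
  8 to go: {1,3,4,5,6,7,8,9} 4  {2,3,4,5,6,7,8,9} 6
  if 0:b drops first: 10 orders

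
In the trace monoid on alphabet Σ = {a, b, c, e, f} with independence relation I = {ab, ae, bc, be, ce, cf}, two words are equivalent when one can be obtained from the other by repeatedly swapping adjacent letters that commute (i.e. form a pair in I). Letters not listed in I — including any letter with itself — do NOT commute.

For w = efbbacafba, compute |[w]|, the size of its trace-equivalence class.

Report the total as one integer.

drop 0:e onto floor
drop 1:f onto {0:e}
drop 2:b onto {1:f}
drop 3:b onto {2:b}
drop 4:a onto {1:f}
drop 5:c onto {4:a}
drop 6:a onto {5:c}
drop 7:f onto {3:b, 6:a}
drop 8:b onto {7:f}
drop 9:a onto {7:f}
ground layer = {0:e}
drop-orders for the pieces not yet dropped (sum over which currently-grounded one goes next):
  1 to go: {8} 1  {9} 1
  2 to go: {8,9} 2
  3 to go: {7,8,9} 2
  4 to go: {3,7,8,9} 2  {6,7,8,9} 2
  5 to go: {2,3,7,8,9} 2  {3,6,7,8,9} 4  {5,6,7,8,9} 2
  6 to go: {2,3,6,7,8,9} 6  {3,5,6,7,8,9} 6  {4,5,6,7,8,9} 2
  7 to go: {2,3,5,6,7,8,9} 12  {3,4,5,6,7,8,9} 8
  8 to go: {2,3,4,5,6,7,8,9} 20
  if 0:e drops first: 20 orders

20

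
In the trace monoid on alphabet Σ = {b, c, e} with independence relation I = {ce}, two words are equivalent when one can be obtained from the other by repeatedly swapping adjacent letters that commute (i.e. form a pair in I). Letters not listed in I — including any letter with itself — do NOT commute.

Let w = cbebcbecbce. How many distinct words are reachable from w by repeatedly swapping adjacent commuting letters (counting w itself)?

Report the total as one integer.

0(c) covers ∅
1(b) covers 0:c
2(e) covers 1:b
3(b) covers 2:e
4(c) covers 3:b
5(b) covers 4:c
6(e) covers 5:b
7(c) covers 5:b
8(b) covers 6:e, 7:c
9(c) covers 8:b
10(e) covers 8:b
floor of heap: 0:c
completions by unplaced set U, small U first (add the entries for U minus each lowest piece of U):
  |U|=1: {9}:1  {10}:1
  |U|=2: {9,10}:2
  |U|=3: {8,9,10}:2
  |U|=4: {6,8,9,10}:2  {7,8,9,10}:2
  |U|=5: {6,7,8,9,10}:4
  |U|=6: {5,6,7,8,9,10}:4
  |U|=7: {4,5,6,7,8,9,10}:4
  |U|=8: {3,4,5,6,7,8,9,10}:4
  |U|=9: {2,3,4,5,6,7,8,9,10}:4
  start at 0(c): 4

4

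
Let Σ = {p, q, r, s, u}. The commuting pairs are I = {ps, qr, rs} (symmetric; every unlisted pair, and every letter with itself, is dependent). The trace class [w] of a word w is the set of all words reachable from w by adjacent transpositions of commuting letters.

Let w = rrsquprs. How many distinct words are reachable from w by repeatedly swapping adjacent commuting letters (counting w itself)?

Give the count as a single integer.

18

piece 0:r — minimal
piece 1:r rests on {0:r}
piece 2:s — minimal
piece 3:q rests on {2:s}
piece 4:u rests on {1:r, 3:q}
piece 5:p rests on {4:u}
piece 6:r rests on {5:p}
piece 7:s rests on {4:u}
minimal pieces: {0:r, 2:s}
ways to finish when only these pieces remain (= sum over removing one remaining piece with nothing left below it):
  1 left: {6}→1  {7}→1
  2 left: {5,6}→1  {6,7}→2
  3 left: {5,6,7}→3
  4 left: {4,5,6,7}→3
  5 left: {1,4,5,6,7}→3  {3,4,5,6,7}→3
  6 left: {0,1,4,5,6,7}→3  {1,3,4,5,6,7}→6  {2,3,4,5,6,7}→3
  placing 0:r first → 9 extensions
  placing 2:s first → 9 extensions
total linear extensions = 18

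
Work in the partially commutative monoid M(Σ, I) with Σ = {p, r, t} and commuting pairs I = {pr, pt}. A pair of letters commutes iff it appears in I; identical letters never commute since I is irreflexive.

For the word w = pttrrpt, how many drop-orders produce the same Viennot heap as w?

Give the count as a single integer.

drop 0:p onto floor
drop 1:t onto floor
drop 2:t onto {1:t}
drop 3:r onto {2:t}
drop 4:r onto {3:r}
drop 5:p onto {0:p}
drop 6:t onto {4:r}
ground layer = {0:p, 1:t}
drop-orders for the pieces not yet dropped (sum over which currently-grounded one goes next):
  1 to go: {5} 1  {6} 1
  2 to go: {0,5} 1  {4,6} 1  {5,6} 2
  3 to go: {0,5,6} 3  {3,4,6} 1  {4,5,6} 3
  4 to go: {0,4,5,6} 6  {2,3,4,6} 1  {3,4,5,6} 4
  5 to go: {0,3,4,5,6} 10  {1,2,3,4,6} 1  {2,3,4,5,6} 5
  if 0:p drops first: 6 orders
  if 1:t drops first: 15 orders
heap linearizations: 21

21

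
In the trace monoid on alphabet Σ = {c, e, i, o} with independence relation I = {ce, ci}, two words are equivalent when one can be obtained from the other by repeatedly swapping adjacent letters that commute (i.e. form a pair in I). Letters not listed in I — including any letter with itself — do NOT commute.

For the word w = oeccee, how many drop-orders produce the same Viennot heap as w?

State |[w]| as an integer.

10

#0=o has no predecessor
#1=e depends on [0:o]
#2=c depends on [0:o]
#3=c depends on [2:c]
#4=e depends on [1:e]
#5=e depends on [4:e]
sources: [0:o]
N(rest) = Σ N(rest − s) over sources s of rest; N(one piece) = 1:
  size 1 → [3]=1  [5]=1
  size 2 → [2,3]=1  [3,5]=2  [4,5]=1
  size 3 → [1,4,5]=1  [2,3,5]=3  [3,4,5]=3
  size 4 → [1,3,4,5]=4  [2,3,4,5]=6
  first=0(o) contributes 10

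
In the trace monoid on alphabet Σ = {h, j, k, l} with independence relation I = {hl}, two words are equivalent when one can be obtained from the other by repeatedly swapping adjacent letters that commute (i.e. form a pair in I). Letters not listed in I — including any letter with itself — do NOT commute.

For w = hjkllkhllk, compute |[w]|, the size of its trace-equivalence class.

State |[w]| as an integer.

3

#0=h has no predecessor
#1=j depends on [0:h]
#2=k depends on [1:j]
#3=l depends on [2:k]
#4=l depends on [3:l]
#5=k depends on [4:l]
#6=h depends on [5:k]
#7=l depends on [5:k]
#8=l depends on [7:l]
#9=k depends on [6:h, 8:l]
sources: [0:h]
N(rest) = Σ N(rest − s) over sources s of rest; N(one piece) = 1:
  size 1 → [9]=1
  size 2 → [6,9]=1  [8,9]=1
  size 3 → [6,8,9]=2  [7,8,9]=1
  size 4 → [6,7,8,9]=3
  size 5 → [5,6,7,8,9]=3
  size 6 → [4,5,6,7,8,9]=3
  size 7 → [3,4,5,6,7,8,9]=3
  size 8 → [2,3,4,5,6,7,8,9]=3
  first=0(h) contributes 3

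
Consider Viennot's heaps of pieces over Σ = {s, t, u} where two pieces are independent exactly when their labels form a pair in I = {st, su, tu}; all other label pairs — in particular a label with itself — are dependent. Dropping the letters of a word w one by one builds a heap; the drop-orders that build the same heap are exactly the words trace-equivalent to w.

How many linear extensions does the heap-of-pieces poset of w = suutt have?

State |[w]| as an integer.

0(s) covers ∅
1(u) covers ∅
2(u) covers 1:u
3(t) covers ∅
4(t) covers 3:t
floor of heap: 0:s, 1:u, 3:t
completions by unplaced set U, small U first (add the entries for U minus each lowest piece of U):
  |U|=1: {0}:1  {2}:1  {4}:1
  |U|=2: {0,2}:2  {0,4}:2  {1,2}:1  {2,4}:2  {3,4}:1
  |U|=3: {0,1,2}:3  {0,2,4}:6  {0,3,4}:3  {1,2,4}:3  {2,3,4}:3
  start at 0(s): 6
  start at 1(u): 12
  start at 3(t): 12
sum over floor = 30

30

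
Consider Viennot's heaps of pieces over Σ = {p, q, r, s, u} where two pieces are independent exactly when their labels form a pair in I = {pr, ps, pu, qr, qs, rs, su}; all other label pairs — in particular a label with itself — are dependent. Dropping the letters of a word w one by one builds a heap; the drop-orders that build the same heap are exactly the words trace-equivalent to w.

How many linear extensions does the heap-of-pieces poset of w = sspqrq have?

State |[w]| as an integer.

0(s) covers ∅
1(s) covers 0:s
2(p) covers ∅
3(q) covers 2:p
4(r) covers ∅
5(q) covers 3:q
floor of heap: 0:s, 2:p, 4:r
completions by unplaced set U, small U first (add the entries for U minus each lowest piece of U):
  |U|=1: {1}:1  {4}:1  {5}:1
  |U|=2: {0,1}:1  {1,4}:2  {1,5}:2  {3,5}:1  {4,5}:2
  |U|=3: {0,1,4}:3  {0,1,5}:3  {1,3,5}:3  {1,4,5}:6  {2,3,5}:1  {3,4,5}:3
  |U|=4: {0,1,3,5}:6  {0,1,4,5}:12  {1,2,3,5}:4  {1,3,4,5}:12  {2,3,4,5}:4
  start at 0(s): 20
  start at 2(p): 30
  start at 4(r): 10
sum over floor = 60

60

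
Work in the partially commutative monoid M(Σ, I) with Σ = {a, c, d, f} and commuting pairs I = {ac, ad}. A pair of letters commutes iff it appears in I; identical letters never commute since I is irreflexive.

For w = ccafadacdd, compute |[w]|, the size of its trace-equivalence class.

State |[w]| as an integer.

piece 0:c — minimal
piece 1:c rests on {0:c}
piece 2:a — minimal
piece 3:f rests on {1:c, 2:a}
piece 4:a rests on {3:f}
piece 5:d rests on {3:f}
piece 6:a rests on {4:a}
piece 7:c rests on {5:d}
piece 8:d rests on {7:c}
piece 9:d rests on {8:d}
minimal pieces: {0:c, 2:a}
ways to finish when only these pieces remain (= sum over removing one remaining piece with nothing left below it):
  1 left: {6}→1  {9}→1
  2 left: {4,6}→1  {6,9}→2  {8,9}→1
  3 left: {4,6,9}→3  {6,8,9}→3  {7,8,9}→1
  4 left: {4,6,8,9}→6  {5,7,8,9}→1  {6,7,8,9}→4
  5 left: {4,6,7,8,9}→10  {5,6,7,8,9}→5
  6 left: {4,5,6,7,8,9}→15
  7 left: {3,4,5,6,7,8,9}→15
  8 left: {1,3,4,5,6,7,8,9}→15  {2,3,4,5,6,7,8,9}→15
  placing 0:c first → 30 extensions
  placing 2:a first → 15 extensions
total linear extensions = 45

45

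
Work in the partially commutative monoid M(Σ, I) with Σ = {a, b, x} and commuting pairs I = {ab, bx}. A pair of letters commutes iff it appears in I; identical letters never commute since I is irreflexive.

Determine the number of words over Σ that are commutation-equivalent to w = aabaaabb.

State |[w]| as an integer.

#0=a has no predecessor
#1=a depends on [0:a]
#2=b has no predecessor
#3=a depends on [1:a]
#4=a depends on [3:a]
#5=a depends on [4:a]
#6=b depends on [2:b]
#7=b depends on [6:b]
sources: [0:a, 2:b]
N(rest) = Σ N(rest − s) over sources s of rest; N(one piece) = 1:
  size 1 → [5]=1  [7]=1
  size 2 → [4,5]=1  [5,7]=2  [6,7]=1
  size 3 → [2,6,7]=1  [3,4,5]=1  [4,5,7]=3  [5,6,7]=3
  size 4 → [1,3,4,5]=1  [2,5,6,7]=4  [3,4,5,7]=4  [4,5,6,7]=6
  size 5 → [0,1,3,4,5]=1  [1,3,4,5,7]=5  [2,4,5,6,7]=10  [3,4,5,6,7]=10
  size 6 → [0,1,3,4,5,7]=6  [1,3,4,5,6,7]=15  [2,3,4,5,6,7]=20
  first=0(a) contributes 35
  first=2(b) contributes 21
|[w]| = 56

56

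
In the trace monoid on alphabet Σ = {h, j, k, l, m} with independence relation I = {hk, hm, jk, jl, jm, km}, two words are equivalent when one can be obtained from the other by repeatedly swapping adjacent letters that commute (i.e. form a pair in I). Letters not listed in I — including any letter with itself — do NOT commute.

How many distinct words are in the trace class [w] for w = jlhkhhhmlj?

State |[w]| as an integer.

170

#0=j has no predecessor
#1=l has no predecessor
#2=h depends on [0:j, 1:l]
#3=k depends on [1:l]
#4=h depends on [2:h]
#5=h depends on [4:h]
#6=h depends on [5:h]
#7=m depends on [1:l]
#8=l depends on [3:k, 6:h, 7:m]
#9=j depends on [6:h]
sources: [0:j, 1:l]
N(rest) = Σ N(rest − s) over sources s of rest; N(one piece) = 1:
  size 1 → [8]=1  [9]=1
  size 2 → [3,8]=1  [7,8]=1  [8,9]=2
  size 3 → [3,7,8]=2  [3,8,9]=3  [6,8,9]=2  [7,8,9]=3
  size 4 → [3,6,8,9]=5  [3,7,8,9]=8  [5,6,8,9]=2  [6,7,8,9]=5
  size 5 → [3,5,6,8,9]=7  [3,6,7,8,9]=18  [4,5,6,8,9]=2  [5,6,7,8,9]=7
  size 6 → [2,4,5,6,8,9]=2  [3,4,5,6,8,9]=9  [3,5,6,7,8,9]=32  [4,5,6,7,8,9]=9
  size 7 → [0,2,4,5,6,8,9]=2  [2,3,4,5,6,8,9]=11  [2,4,5,6,7,8,9]=11  [3,4,5,6,7,8,9]=50
  size 8 → [0,2,3,4,5,6,8,9]=13  [0,2,4,5,6,7,8,9]=13  [2,3,4,5,6,7,8,9]=72
  first=0(j) contributes 72
  first=1(l) contributes 98
|[w]| = 170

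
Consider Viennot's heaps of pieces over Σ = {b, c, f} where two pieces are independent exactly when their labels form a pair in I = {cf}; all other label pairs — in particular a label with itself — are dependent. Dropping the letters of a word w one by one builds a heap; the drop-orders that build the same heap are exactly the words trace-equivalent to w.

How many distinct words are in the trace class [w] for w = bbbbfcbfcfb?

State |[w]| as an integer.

drop 0:b onto floor
drop 1:b onto {0:b}
drop 2:b onto {1:b}
drop 3:b onto {2:b}
drop 4:f onto {3:b}
drop 5:c onto {3:b}
drop 6:b onto {4:f, 5:c}
drop 7:f onto {6:b}
drop 8:c onto {6:b}
drop 9:f onto {7:f}
drop 10:b onto {8:c, 9:f}
ground layer = {0:b}
drop-orders for the pieces not yet dropped (sum over which currently-grounded one goes next):
  1 to go: {10} 1
  2 to go: {8,10} 1  {9,10} 1
  3 to go: {7,9,10} 1  {8,9,10} 2
  4 to go: {7,8,9,10} 3
  5 to go: {6,7,8,9,10} 3
  6 to go: {4,6,7,8,9,10} 3  {5,6,7,8,9,10} 3
  7 to go: {4,5,6,7,8,9,10} 6
  8 to go: {3,4,5,6,7,8,9,10} 6
  9 to go: {2,3,4,5,6,7,8,9,10} 6
  if 0:b drops first: 6 orders

6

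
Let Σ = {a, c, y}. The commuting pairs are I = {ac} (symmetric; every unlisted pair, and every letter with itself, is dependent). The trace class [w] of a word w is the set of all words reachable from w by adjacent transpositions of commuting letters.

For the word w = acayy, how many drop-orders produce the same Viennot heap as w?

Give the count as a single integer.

3

#0=a has no predecessor
#1=c has no predecessor
#2=a depends on [0:a]
#3=y depends on [1:c, 2:a]
#4=y depends on [3:y]
sources: [0:a, 1:c]
N(rest) = Σ N(rest − s) over sources s of rest; N(one piece) = 1:
  size 1 → [4]=1
  size 2 → [3,4]=1
  size 3 → [1,3,4]=1  [2,3,4]=1
  first=0(a) contributes 2
  first=1(c) contributes 1
|[w]| = 3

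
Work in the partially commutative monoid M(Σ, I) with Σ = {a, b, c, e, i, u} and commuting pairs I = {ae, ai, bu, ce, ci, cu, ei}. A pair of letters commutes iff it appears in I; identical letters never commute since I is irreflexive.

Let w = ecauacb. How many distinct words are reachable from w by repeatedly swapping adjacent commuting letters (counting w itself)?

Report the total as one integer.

drop 0:e onto floor
drop 1:c onto floor
drop 2:a onto {1:c}
drop 3:u onto {0:e, 2:a}
drop 4:a onto {3:u}
drop 5:c onto {4:a}
drop 6:b onto {5:c}
ground layer = {0:e, 1:c}
drop-orders for the pieces not yet dropped (sum over which currently-grounded one goes next):
  1 to go: {6} 1
  2 to go: {5,6} 1
  3 to go: {4,5,6} 1
  4 to go: {3,4,5,6} 1
  5 to go: {0,3,4,5,6} 1  {2,3,4,5,6} 1
  if 0:e drops first: 1 orders
  if 1:c drops first: 2 orders
heap linearizations: 3

3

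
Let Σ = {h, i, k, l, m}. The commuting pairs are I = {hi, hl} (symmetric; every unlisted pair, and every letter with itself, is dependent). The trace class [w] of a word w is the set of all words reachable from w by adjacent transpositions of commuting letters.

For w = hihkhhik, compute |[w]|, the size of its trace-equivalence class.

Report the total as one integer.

9

drop 0:h onto floor
drop 1:i onto floor
drop 2:h onto {0:h}
drop 3:k onto {1:i, 2:h}
drop 4:h onto {3:k}
drop 5:h onto {4:h}
drop 6:i onto {3:k}
drop 7:k onto {5:h, 6:i}
ground layer = {0:h, 1:i}
drop-orders for the pieces not yet dropped (sum over which currently-grounded one goes next):
  1 to go: {7} 1
  2 to go: {5,7} 1  {6,7} 1
  3 to go: {4,5,7} 1  {5,6,7} 2
  4 to go: {4,5,6,7} 3
  5 to go: {3,4,5,6,7} 3
  6 to go: {1,3,4,5,6,7} 3  {2,3,4,5,6,7} 3
  if 0:h drops first: 6 orders
  if 1:i drops first: 3 orders
heap linearizations: 9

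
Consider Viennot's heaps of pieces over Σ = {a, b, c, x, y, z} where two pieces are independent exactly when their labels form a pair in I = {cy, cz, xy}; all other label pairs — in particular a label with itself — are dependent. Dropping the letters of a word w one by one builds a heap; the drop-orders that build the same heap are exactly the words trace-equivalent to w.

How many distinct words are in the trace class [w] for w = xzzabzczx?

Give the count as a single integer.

3

piece 0:x — minimal
piece 1:z rests on {0:x}
piece 2:z rests on {1:z}
piece 3:a rests on {2:z}
piece 4:b rests on {3:a}
piece 5:z rests on {4:b}
piece 6:c rests on {4:b}
piece 7:z rests on {5:z}
piece 8:x rests on {6:c, 7:z}
minimal pieces: {0:x}
ways to finish when only these pieces remain (= sum over removing one remaining piece with nothing left below it):
  1 left: {8}→1
  2 left: {6,8}→1  {7,8}→1
  3 left: {5,7,8}→1  {6,7,8}→2
  4 left: {5,6,7,8}→3
  5 left: {4,5,6,7,8}→3
  6 left: {3,4,5,6,7,8}→3
  7 left: {2,3,4,5,6,7,8}→3
  placing 0:x first → 3 extensions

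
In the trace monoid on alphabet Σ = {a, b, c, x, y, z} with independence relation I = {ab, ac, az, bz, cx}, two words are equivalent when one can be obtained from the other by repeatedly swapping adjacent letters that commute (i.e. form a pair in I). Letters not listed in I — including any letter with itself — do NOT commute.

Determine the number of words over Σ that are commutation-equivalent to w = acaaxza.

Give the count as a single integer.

11

piece 0:a — minimal
piece 1:c — minimal
piece 2:a rests on {0:a}
piece 3:a rests on {2:a}
piece 4:x rests on {3:a}
piece 5:z rests on {1:c, 4:x}
piece 6:a rests on {4:x}
minimal pieces: {0:a, 1:c}
ways to finish when only these pieces remain (= sum over removing one remaining piece with nothing left below it):
  1 left: {5}→1  {6}→1
  2 left: {1,5}→1  {5,6}→2
  3 left: {1,5,6}→3  {4,5,6}→2
  4 left: {1,4,5,6}→5  {3,4,5,6}→2
  5 left: {1,3,4,5,6}→7  {2,3,4,5,6}→2
  placing 0:a first → 9 extensions
  placing 1:c first → 2 extensions
total linear extensions = 11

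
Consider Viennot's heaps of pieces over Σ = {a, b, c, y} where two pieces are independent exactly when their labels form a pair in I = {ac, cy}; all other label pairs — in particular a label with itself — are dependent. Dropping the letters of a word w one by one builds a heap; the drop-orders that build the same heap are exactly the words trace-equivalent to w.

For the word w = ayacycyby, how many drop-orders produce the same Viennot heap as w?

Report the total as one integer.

21

0(a) covers ∅
1(y) covers 0:a
2(a) covers 1:y
3(c) covers ∅
4(y) covers 2:a
5(c) covers 3:c
6(y) covers 4:y
7(b) covers 5:c, 6:y
8(y) covers 7:b
floor of heap: 0:a, 3:c
completions by unplaced set U, small U first (add the entries for U minus each lowest piece of U):
  |U|=1: {8}:1
  |U|=2: {7,8}:1
  |U|=3: {5,7,8}:1  {6,7,8}:1
  |U|=4: {3,5,7,8}:1  {4,6,7,8}:1  {5,6,7,8}:2
  |U|=5: {2,4,6,7,8}:1  {3,5,6,7,8}:3  {4,5,6,7,8}:3
  |U|=6: {1,2,4,6,7,8}:1  {2,4,5,6,7,8}:4  {3,4,5,6,7,8}:6
  |U|=7: {0,1,2,4,6,7,8}:1  {1,2,4,5,6,7,8}:5  {2,3,4,5,6,7,8}:10
  start at 0(a): 15
  start at 3(c): 6
sum over floor = 21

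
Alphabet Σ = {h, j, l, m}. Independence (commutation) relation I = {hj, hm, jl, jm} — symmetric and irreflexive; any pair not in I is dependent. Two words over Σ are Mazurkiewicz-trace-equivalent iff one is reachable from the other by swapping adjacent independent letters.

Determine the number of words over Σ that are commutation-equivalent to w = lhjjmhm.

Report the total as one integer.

126

drop 0:l onto floor
drop 1:h onto {0:l}
drop 2:j onto floor
drop 3:j onto {2:j}
drop 4:m onto {0:l}
drop 5:h onto {1:h}
drop 6:m onto {4:m}
ground layer = {0:l, 2:j}
drop-orders for the pieces not yet dropped (sum over which currently-grounded one goes next):
  1 to go: {3} 1  {5} 1  {6} 1
  2 to go: {1,5} 1  {2,3} 1  {3,5} 2  {3,6} 2  {4,6} 1  {5,6} 2
  3 to go: {1,3,5} 3  {1,5,6} 3  {2,3,5} 3  {2,3,6} 3  {3,4,6} 3  {3,5,6} 6  {4,5,6} 3
  4 to go: {1,2,3,5} 6  {1,3,5,6} 12  {1,4,5,6} 6  {2,3,4,6} 6  {2,3,5,6} 12  {3,4,5,6} 12
  5 to go: {0,1,4,5,6} 6  {1,2,3,5,6} 30  {1,3,4,5,6} 30  {2,3,4,5,6} 30
  if 0:l drops first: 90 orders
  if 2:j drops first: 36 orders
heap linearizations: 126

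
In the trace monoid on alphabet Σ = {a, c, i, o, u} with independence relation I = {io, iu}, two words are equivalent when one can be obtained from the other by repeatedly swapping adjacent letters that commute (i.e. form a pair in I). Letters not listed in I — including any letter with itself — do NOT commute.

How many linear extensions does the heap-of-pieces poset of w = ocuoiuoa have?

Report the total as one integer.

0(o) covers ∅
1(c) covers 0:o
2(u) covers 1:c
3(o) covers 2:u
4(i) covers 1:c
5(u) covers 3:o
6(o) covers 5:u
7(a) covers 4:i, 6:o
floor of heap: 0:o
completions by unplaced set U, small U first (add the entries for U minus each lowest piece of U):
  |U|=1: {7}:1
  |U|=2: {4,7}:1  {6,7}:1
  |U|=3: {4,6,7}:2  {5,6,7}:1
  |U|=4: {3,5,6,7}:1  {4,5,6,7}:3
  |U|=5: {2,3,5,6,7}:1  {3,4,5,6,7}:4
  |U|=6: {2,3,4,5,6,7}:5
  start at 0(o): 5

5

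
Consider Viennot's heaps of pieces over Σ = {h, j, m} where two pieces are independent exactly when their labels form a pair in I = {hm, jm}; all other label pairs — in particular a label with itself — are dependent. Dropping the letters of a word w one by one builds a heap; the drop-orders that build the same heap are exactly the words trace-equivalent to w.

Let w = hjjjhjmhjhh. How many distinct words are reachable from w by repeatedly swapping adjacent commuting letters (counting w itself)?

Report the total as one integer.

piece 0:h — minimal
piece 1:j rests on {0:h}
piece 2:j rests on {1:j}
piece 3:j rests on {2:j}
piece 4:h rests on {3:j}
piece 5:j rests on {4:h}
piece 6:m — minimal
piece 7:h rests on {5:j}
piece 8:j rests on {7:h}
piece 9:h rests on {8:j}
piece 10:h rests on {9:h}
minimal pieces: {0:h, 6:m}
ways to finish when only these pieces remain (= sum over removing one remaining piece with nothing left below it):
  1 left: {6}→1  {10}→1
  2 left: {6,10}→2  {9,10}→1
  3 left: {6,9,10}→3  {8,9,10}→1
  4 left: {6,8,9,10}→4  {7,8,9,10}→1
  5 left: {5,7,8,9,10}→1  {6,7,8,9,10}→5
  6 left: {4,5,7,8,9,10}→1  {5,6,7,8,9,10}→6
  7 left: {3,4,5,7,8,9,10}→1  {4,5,6,7,8,9,10}→7
  8 left: {2,3,4,5,7,8,9,10}→1  {3,4,5,6,7,8,9,10}→8
  9 left: {1,2,3,4,5,7,8,9,10}→1  {2,3,4,5,6,7,8,9,10}→9
  placing 0:h first → 10 extensions
  placing 6:m first → 1 extensions
total linear extensions = 11

11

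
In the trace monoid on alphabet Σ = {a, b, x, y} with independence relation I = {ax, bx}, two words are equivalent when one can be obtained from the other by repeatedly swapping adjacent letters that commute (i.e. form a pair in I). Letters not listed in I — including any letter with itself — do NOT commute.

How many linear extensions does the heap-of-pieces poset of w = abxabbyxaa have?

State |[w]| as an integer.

0(a) covers ∅
1(b) covers 0:a
2(x) covers ∅
3(a) covers 1:b
4(b) covers 3:a
5(b) covers 4:b
6(y) covers 2:x, 5:b
7(x) covers 6:y
8(a) covers 6:y
9(a) covers 8:a
floor of heap: 0:a, 2:x
completions by unplaced set U, small U first (add the entries for U minus each lowest piece of U):
  |U|=1: {7}:1  {9}:1
  |U|=2: {7,9}:2  {8,9}:1
  |U|=3: {7,8,9}:3
  |U|=4: {6,7,8,9}:3
  |U|=5: {2,6,7,8,9}:3  {5,6,7,8,9}:3
  |U|=6: {2,5,6,7,8,9}:6  {4,5,6,7,8,9}:3
  |U|=7: {2,4,5,6,7,8,9}:9  {3,4,5,6,7,8,9}:3
  |U|=8: {1,3,4,5,6,7,8,9}:3  {2,3,4,5,6,7,8,9}:12
  start at 0(a): 15
  start at 2(x): 3
sum over floor = 18

18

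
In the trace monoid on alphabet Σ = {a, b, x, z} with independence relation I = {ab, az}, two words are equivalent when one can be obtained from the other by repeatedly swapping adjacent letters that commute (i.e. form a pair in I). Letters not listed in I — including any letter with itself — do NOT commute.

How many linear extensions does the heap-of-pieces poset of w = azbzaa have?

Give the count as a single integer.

20

drop 0:a onto floor
drop 1:z onto floor
drop 2:b onto {1:z}
drop 3:z onto {2:b}
drop 4:a onto {0:a}
drop 5:a onto {4:a}
ground layer = {0:a, 1:z}
drop-orders for the pieces not yet dropped (sum over which currently-grounded one goes next):
  1 to go: {3} 1  {5} 1
  2 to go: {2,3} 1  {3,5} 2  {4,5} 1
  3 to go: {0,4,5} 1  {1,2,3} 1  {2,3,5} 3  {3,4,5} 3
  4 to go: {0,3,4,5} 4  {1,2,3,5} 4  {2,3,4,5} 6
  if 0:a drops first: 10 orders
  if 1:z drops first: 10 orders
heap linearizations: 20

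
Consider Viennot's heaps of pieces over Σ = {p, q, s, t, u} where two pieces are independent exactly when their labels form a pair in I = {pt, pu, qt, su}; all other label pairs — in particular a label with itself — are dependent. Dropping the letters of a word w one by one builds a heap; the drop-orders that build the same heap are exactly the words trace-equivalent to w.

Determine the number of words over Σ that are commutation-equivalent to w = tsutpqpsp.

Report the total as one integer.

11

#0=t has no predecessor
#1=s depends on [0:t]
#2=u depends on [0:t]
#3=t depends on [1:s, 2:u]
#4=p depends on [1:s]
#5=q depends on [2:u, 4:p]
#6=p depends on [5:q]
#7=s depends on [3:t, 6:p]
#8=p depends on [7:s]
sources: [0:t]
N(rest) = Σ N(rest − s) over sources s of rest; N(one piece) = 1:
  size 1 → [8]=1
  size 2 → [7,8]=1
  size 3 → [3,7,8]=1  [6,7,8]=1
  size 4 → [3,6,7,8]=2  [5,6,7,8]=1
  size 5 → [3,5,6,7,8]=3  [4,5,6,7,8]=1
  size 6 → [2,3,5,6,7,8]=3  [3,4,5,6,7,8]=4
  size 7 → [1,3,4,5,6,7,8]=4  [2,3,4,5,6,7,8]=7
  first=0(t) contributes 11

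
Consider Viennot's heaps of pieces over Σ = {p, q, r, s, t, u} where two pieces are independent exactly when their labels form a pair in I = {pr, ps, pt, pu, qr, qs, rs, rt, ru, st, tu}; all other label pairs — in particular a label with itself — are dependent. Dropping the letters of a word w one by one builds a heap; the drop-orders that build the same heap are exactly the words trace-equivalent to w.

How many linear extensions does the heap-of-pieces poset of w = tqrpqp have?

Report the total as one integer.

0(t) covers ∅
1(q) covers 0:t
2(r) covers ∅
3(p) covers 1:q
4(q) covers 3:p
5(p) covers 4:q
floor of heap: 0:t, 2:r
completions by unplaced set U, small U first (add the entries for U minus each lowest piece of U):
  |U|=1: {2}:1  {5}:1
  |U|=2: {2,5}:2  {4,5}:1
  |U|=3: {2,4,5}:3  {3,4,5}:1
  |U|=4: {1,3,4,5}:1  {2,3,4,5}:4
  start at 0(t): 5
  start at 2(r): 1
sum over floor = 6

6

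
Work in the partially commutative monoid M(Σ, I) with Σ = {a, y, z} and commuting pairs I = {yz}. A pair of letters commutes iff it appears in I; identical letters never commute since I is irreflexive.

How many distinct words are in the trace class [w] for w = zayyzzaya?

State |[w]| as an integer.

6

piece 0:z — minimal
piece 1:a rests on {0:z}
piece 2:y rests on {1:a}
piece 3:y rests on {2:y}
piece 4:z rests on {1:a}
piece 5:z rests on {4:z}
piece 6:a rests on {3:y, 5:z}
piece 7:y rests on {6:a}
piece 8:a rests on {7:y}
minimal pieces: {0:z}
ways to finish when only these pieces remain (= sum over removing one remaining piece with nothing left below it):
  1 left: {8}→1
  2 left: {7,8}→1
  3 left: {6,7,8}→1
  4 left: {3,6,7,8}→1  {5,6,7,8}→1
  5 left: {2,3,6,7,8}→1  {3,5,6,7,8}→2  {4,5,6,7,8}→1
  6 left: {2,3,5,6,7,8}→3  {3,4,5,6,7,8}→3
  7 left: {2,3,4,5,6,7,8}→6
  placing 0:z first → 6 extensions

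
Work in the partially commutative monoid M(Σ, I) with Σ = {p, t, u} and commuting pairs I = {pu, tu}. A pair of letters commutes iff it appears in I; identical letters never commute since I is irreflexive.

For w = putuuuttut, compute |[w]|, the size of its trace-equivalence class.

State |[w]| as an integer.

piece 0:p — minimal
piece 1:u — minimal
piece 2:t rests on {0:p}
piece 3:u rests on {1:u}
piece 4:u rests on {3:u}
piece 5:u rests on {4:u}
piece 6:t rests on {2:t}
piece 7:t rests on {6:t}
piece 8:u rests on {5:u}
piece 9:t rests on {7:t}
minimal pieces: {0:p, 1:u}
ways to finish when only these pieces remain (= sum over removing one remaining piece with nothing left below it):
  1 left: {8}→1  {9}→1
  2 left: {5,8}→1  {7,9}→1  {8,9}→2
  3 left: {4,5,8}→1  {5,8,9}→3  {6,7,9}→1  {7,8,9}→3
  4 left: {2,6,7,9}→1  {3,4,5,8}→1  {4,5,8,9}→4  {5,7,8,9}→6  {6,7,8,9}→4
  5 left: {0,2,6,7,9}→1  {1,3,4,5,8}→1  {2,6,7,8,9}→5  {3,4,5,8,9}→5  {4,5,7,8,9}→10  {5,6,7,8,9}→10
  6 left: {0,2,6,7,8,9}→6  {1,3,4,5,8,9}→6  {2,5,6,7,8,9}→15  {3,4,5,7,8,9}→15  {4,5,6,7,8,9}→20
  7 left: {0,2,5,6,7,8,9}→21  {1,3,4,5,7,8,9}→21  {2,4,5,6,7,8,9}→35  {3,4,5,6,7,8,9}→35
  8 left: {0,2,4,5,6,7,8,9}→56  {1,3,4,5,6,7,8,9}→56  {2,3,4,5,6,7,8,9}→70
  placing 0:p first → 126 extensions
  placing 1:u first → 126 extensions
total linear extensions = 252

252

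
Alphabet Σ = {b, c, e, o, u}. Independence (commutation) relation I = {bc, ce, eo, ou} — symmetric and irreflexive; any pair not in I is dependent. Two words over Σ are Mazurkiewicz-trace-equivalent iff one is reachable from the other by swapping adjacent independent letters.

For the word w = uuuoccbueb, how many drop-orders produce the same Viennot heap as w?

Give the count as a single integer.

#0=u has no predecessor
#1=u depends on [0:u]
#2=u depends on [1:u]
#3=o has no predecessor
#4=c depends on [2:u, 3:o]
#5=c depends on [4:c]
#6=b depends on [2:u, 3:o]
#7=u depends on [5:c, 6:b]
#8=e depends on [7:u]
#9=b depends on [8:e]
sources: [0:u, 3:o]
N(rest) = Σ N(rest − s) over sources s of rest; N(one piece) = 1:
  size 1 → [9]=1
  size 2 → [8,9]=1
  size 3 → [7,8,9]=1
  size 4 → [5,7,8,9]=1  [6,7,8,9]=1
  size 5 → [4,5,7,8,9]=1  [5,6,7,8,9]=2
  size 6 → [4,5,6,7,8,9]=3
  size 7 → [2,4,5,6,7,8,9]=3  [3,4,5,6,7,8,9]=3
  size 8 → [1,2,4,5,6,7,8,9]=3  [2,3,4,5,6,7,8,9]=6
  first=0(u) contributes 9
  first=3(o) contributes 3
|[w]| = 12

12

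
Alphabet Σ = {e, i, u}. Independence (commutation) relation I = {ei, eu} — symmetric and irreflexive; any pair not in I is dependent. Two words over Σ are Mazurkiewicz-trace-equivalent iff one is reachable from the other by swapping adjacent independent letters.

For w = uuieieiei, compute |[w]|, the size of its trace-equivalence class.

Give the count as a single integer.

drop 0:u onto floor
drop 1:u onto {0:u}
drop 2:i onto {1:u}
drop 3:e onto floor
drop 4:i onto {2:i}
drop 5:e onto {3:e}
drop 6:i onto {4:i}
drop 7:e onto {5:e}
drop 8:i onto {6:i}
ground layer = {0:u, 3:e}
drop-orders for the pieces not yet dropped (sum over which currently-grounded one goes next):
  1 to go: {7} 1  {8} 1
  2 to go: {5,7} 1  {6,8} 1  {7,8} 2
  3 to go: {3,5,7} 1  {4,6,8} 1  {5,7,8} 3  {6,7,8} 3
  4 to go: {2,4,6,8} 1  {3,5,7,8} 4  {4,6,7,8} 4  {5,6,7,8} 6
  5 to go: {1,2,4,6,8} 1  {2,4,6,7,8} 5  {3,5,6,7,8} 10  {4,5,6,7,8} 10
  6 to go: {0,1,2,4,6,8} 1  {1,2,4,6,7,8} 6  {2,4,5,6,7,8} 15  {3,4,5,6,7,8} 20
  7 to go: {0,1,2,4,6,7,8} 7  {1,2,4,5,6,7,8} 21  {2,3,4,5,6,7,8} 35
  if 0:u drops first: 56 orders
  if 3:e drops first: 28 orders
heap linearizations: 84

84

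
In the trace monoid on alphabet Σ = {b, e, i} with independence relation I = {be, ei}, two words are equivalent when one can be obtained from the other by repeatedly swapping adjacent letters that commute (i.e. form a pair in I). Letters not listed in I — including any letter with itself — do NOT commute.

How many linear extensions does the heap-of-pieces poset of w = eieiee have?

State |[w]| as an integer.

15

#0=e has no predecessor
#1=i has no predecessor
#2=e depends on [0:e]
#3=i depends on [1:i]
#4=e depends on [2:e]
#5=e depends on [4:e]
sources: [0:e, 1:i]
N(rest) = Σ N(rest − s) over sources s of rest; N(one piece) = 1:
  size 1 → [3]=1  [5]=1
  size 2 → [1,3]=1  [3,5]=2  [4,5]=1
  size 3 → [1,3,5]=3  [2,4,5]=1  [3,4,5]=3
  size 4 → [0,2,4,5]=1  [1,3,4,5]=6  [2,3,4,5]=4
  first=0(e) contributes 10
  first=1(i) contributes 5
|[w]| = 15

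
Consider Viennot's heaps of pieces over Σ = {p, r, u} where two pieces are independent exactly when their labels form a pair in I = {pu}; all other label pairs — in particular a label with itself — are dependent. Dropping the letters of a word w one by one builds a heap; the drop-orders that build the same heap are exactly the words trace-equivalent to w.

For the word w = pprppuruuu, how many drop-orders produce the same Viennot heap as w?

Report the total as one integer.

3

0(p) covers ∅
1(p) covers 0:p
2(r) covers 1:p
3(p) covers 2:r
4(p) covers 3:p
5(u) covers 2:r
6(r) covers 4:p, 5:u
7(u) covers 6:r
8(u) covers 7:u
9(u) covers 8:u
floor of heap: 0:p
completions by unplaced set U, small U first (add the entries for U minus each lowest piece of U):
  |U|=1: {9}:1
  |U|=2: {8,9}:1
  |U|=3: {7,8,9}:1
  |U|=4: {6,7,8,9}:1
  |U|=5: {4,6,7,8,9}:1  {5,6,7,8,9}:1
  |U|=6: {3,4,6,7,8,9}:1  {4,5,6,7,8,9}:2
  |U|=7: {3,4,5,6,7,8,9}:3
  |U|=8: {2,3,4,5,6,7,8,9}:3
  start at 0(p): 3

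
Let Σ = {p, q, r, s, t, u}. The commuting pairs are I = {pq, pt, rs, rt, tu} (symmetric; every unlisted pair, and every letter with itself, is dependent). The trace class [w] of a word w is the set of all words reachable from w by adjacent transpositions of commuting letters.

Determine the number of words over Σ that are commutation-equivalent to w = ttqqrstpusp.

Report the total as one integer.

7

piece 0:t — minimal
piece 1:t rests on {0:t}
piece 2:q rests on {1:t}
piece 3:q rests on {2:q}
piece 4:r rests on {3:q}
piece 5:s rests on {3:q}
piece 6:t rests on {5:s}
piece 7:p rests on {4:r, 5:s}
piece 8:u rests on {7:p}
piece 9:s rests on {6:t, 8:u}
piece 10:p rests on {9:s}
minimal pieces: {0:t}
ways to finish when only these pieces remain (= sum over removing one remaining piece with nothing left below it):
  1 left: {10}→1
  2 left: {9,10}→1
  3 left: {6,9,10}→1  {8,9,10}→1
  4 left: {6,8,9,10}→2  {7,8,9,10}→1
  5 left: {4,7,8,9,10}→1  {6,7,8,9,10}→3
  6 left: {4,6,7,8,9,10}→4  {5,6,7,8,9,10}→3
  7 left: {4,5,6,7,8,9,10}→7
  8 left: {3,4,5,6,7,8,9,10}→7
  9 left: {2,3,4,5,6,7,8,9,10}→7
  placing 0:t first → 7 extensions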